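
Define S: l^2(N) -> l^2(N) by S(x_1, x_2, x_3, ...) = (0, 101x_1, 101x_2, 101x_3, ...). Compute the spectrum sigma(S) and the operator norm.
sigma(S) = closed disk {z in C : |z| ≤ 101}; ||S|| = 101

Note S = 101·U where U is the unit right shift (U x)_k = x_{k-1} (with x_0 := 0); so ||S|| = 101||U|| and sigma(S) = 101·sigma(U). ||S x||^2 = sum_{k≥1} |101x_k|^2 = 10201||x||^2, so ||S|| = 101 and sigma(S) ⊂ {|z| ≤ 101}. For any |lambda| < 101, the equation (S - lambda I) x = 0 forces x_1 = 0, then 101x_k = lambda x_{k+1} ⇒ x = 0, so S has no eigenvalues. But (S - lambda I) is not surjective for |lambda| < 101: solving (S - lambda I) x = e_1 would require x_n proportional to (lambda/101)^(-n), which is not in l^2. So every |lambda| < 101 lies in the residual spectrum. The boundary |lambda| = 101 is in the approximate point spectrum (the spectrum is closed). Hence sigma(S) is the closed disk of radius 101.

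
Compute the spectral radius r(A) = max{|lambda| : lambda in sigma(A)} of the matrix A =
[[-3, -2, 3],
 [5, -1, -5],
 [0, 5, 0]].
r(A) = sqrt(38) ≈ 6.1644

The eigenvalues of A are the roots of its characteristic polynomial. With M = A (coefficients from the trace, the sum of principal 2x2 minors, and det A):
  p(λ) = det(λ I - M) = λ^3 + 4λ^2 + 38λ.
The constant term is 0, so λ = 0 is a root. Dividing out λ leaves p(λ) = λ(λ^2 + 4λ + 38). For λ^2 + 4λ + 38 the discriminant is -136. It is negative, so the roots are the complex-conjugate pair λ = -2 ± (sqrt(136)/2) i ≈ -2 ± 5.831i. For a conjugate pair the product of the roots equals the constant term, so |λ|^2 = 38 and |λ| = sqrt(38) ≈ 6.1644.
Thus the eigenvalues (to 4 decimals) are -2 ± 5.831i (modulus 6.1644); 0 (modulus 0). The spectral radius is the largest modulus: r(A) = sqrt(38) ≈ 6.1644. (Cross-check: r(A) ≤ ||A||_2 ≈ 8.2494; equality holds whenever A is normal, though it can also hold for some non-normal A.)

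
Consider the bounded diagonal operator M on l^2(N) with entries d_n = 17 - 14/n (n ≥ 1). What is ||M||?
||M|| = 17

For a diagonal operator on l^2 with entries d_n, ||M|| = sup_n |d_n|. Here d_1 = 3, d_2 = 10, ..., and d_n = 17 - 14/n increases monotonically toward 17. All terms lie in [3, 17), so |d_n| = d_n and the supremum is the limit 17, which is not attained by any individual d_n. Hence ||M|| = 17.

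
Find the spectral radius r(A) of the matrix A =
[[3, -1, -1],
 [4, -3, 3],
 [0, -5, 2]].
r(A) ≈ 3.9367

The eigenvalues of A are the roots of its characteristic polynomial. With M = A (coefficients from the trace, the sum of principal 2x2 minors, and det A):
  p(λ) = det(λ I - M) = λ^3 - 2λ^2 + 10λ - 55.
No integer candidate from the rational root theorem (±divisors of 55) is a root, so the roots are irrational. The cubic discriminant is Δ = -67235 < 0, so there is one real root and a complex-conjugate pair. p(3) = -16 and p(4) = 17 have opposite signs, so a root lies in (3, 4); Newton's method refines it to λ ≈ 3.549. Dividing out (λ - (3.549)) leaves approximately λ^2 + 1.549λ + 15.4974. For λ^2 + 1.549λ + 15.4974 the discriminant is -59.5901. It is negative, so the remaining roots are the complex-conjugate pair λ ≈ -0.7745 ± 3.8597i. Their product equals the constant term, so |λ|^2 ≈ 15.4974 and |λ| ≈ 3.9367.
Thus the eigenvalues (to 4 decimals) are 3.549 (modulus 3.549); -0.7745 ± 3.8597i (modulus 3.9367). The spectral radius is the largest modulus: r(A) ≈ 3.9367. (Cross-check: r(A) ≤ ||A||_2 ≈ 7.4432; equality holds whenever A is normal, though it can also hold for some non-normal A.)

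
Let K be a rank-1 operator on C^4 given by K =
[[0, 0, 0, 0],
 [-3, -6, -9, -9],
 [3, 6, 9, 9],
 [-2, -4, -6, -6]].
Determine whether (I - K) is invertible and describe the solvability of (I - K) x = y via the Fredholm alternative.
(I - K) is invertible (det(I - K) = 4 ≠ 0), so for every y in C^4 the equation (I - K) x = y has a unique solution.

K has rank 1, so it is an outer product K = u v^T: every row of K is a multiple of one row vector. Reading off the entries, u = (0, -3, 3, -2) and v = (1, 2, 3, 3) (row i of K equals u_i·v^T). A rank-one matrix u v^T satisfies K u = u (v·u) and kills the (3)-dimensional subspace v^⊥, so its characteristic polynomial is lambda^3 (lambda - v·u) with v·u = tr K = -3. Hence the eigenvalues of I - K are 1 (multiplicity 3) and 1 - (-3) = 4, so det(I - K) = 4. (Direct check: I - K =
[[1, 0, 0, 0],
 [3, 7, 9, 9],
 [-3, -6, -8, -9],
 [2, 4, 6, 7]]
has determinant 4.) The finite-dimensional Fredholm alternative says: either (I - K) is invertible, or ker(I - K) ≠ {0} and then range(I - K) = ker((I - K)^*)^⊥, with dim ker(I - K) = dim ker((I - K)^*). Since det(I - K) ≠ 0, 1 is not an eigenvalue of K and ker(I - K) = {0}, so we are in the first case: for every y there is a unique x = (I - K)^(-1) y. Explicitly, by the Sherman–Morrison formula, (I - u v^T)^(-1) = I + u v^T/(1 - v·u), i.e. (I - K)^(-1) = I + K/(4).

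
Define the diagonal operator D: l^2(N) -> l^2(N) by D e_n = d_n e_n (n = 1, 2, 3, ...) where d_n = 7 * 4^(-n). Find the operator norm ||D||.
||D|| = 7/4 (attained at n = 1)

For D diagonal, ||D|| = sup_n |d_n|. The sequence d_n = 7 * 4^(-n) is positive and strictly decreasing (ratio 4^(-1) < 1), so the supremum is d_1 = 7/4. Hence ||D|| = 7/4.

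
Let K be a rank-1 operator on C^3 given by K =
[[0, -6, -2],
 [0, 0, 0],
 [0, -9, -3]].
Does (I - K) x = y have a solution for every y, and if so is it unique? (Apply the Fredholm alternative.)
(I - K) is invertible (det(I - K) = 4 ≠ 0), so for every y in C^3 the equation (I - K) x = y has a unique solution.

K has rank 1, so it is an outer product K = u v^T: every row of K is a multiple of one row vector. Reading off the entries, u = (2, 0, 3) and v = (0, -3, -1) (row i of K equals u_i·v^T). A rank-one matrix u v^T satisfies K u = u (v·u) and kills the (2)-dimensional subspace v^⊥, so its characteristic polynomial is lambda^2 (lambda - v·u) with v·u = tr K = -3. Hence the eigenvalues of I - K are 1 (multiplicity 2) and 1 - (-3) = 4, so det(I - K) = 4. (Direct check: I - K =
[[1, 6, 2],
 [0, 1, 0],
 [0, 9, 4]]
has determinant 4.) The finite-dimensional Fredholm alternative says: either (I - K) is invertible, or ker(I - K) ≠ {0} and then range(I - K) = ker((I - K)^*)^⊥, with dim ker(I - K) = dim ker((I - K)^*). Since det(I - K) ≠ 0, 1 is not an eigenvalue of K and ker(I - K) = {0}, so we are in the first case: for every y there is a unique x = (I - K)^(-1) y. Explicitly, by the Sherman–Morrison formula, (I - u v^T)^(-1) = I + u v^T/(1 - v·u), i.e. (I - K)^(-1) = I + K/(4).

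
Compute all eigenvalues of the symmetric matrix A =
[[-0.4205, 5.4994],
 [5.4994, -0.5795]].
sigma(A) ≈ {-6, 5}

A is real symmetric, so its spectrum consists of real eigenvalues. Expanding the characteristic polynomial of the displayed matrix gives
  det(λ I - A) = p(λ) = λ^2 + (1)λ + (-30).
Solving p(λ) = 0 yields eigenvalues ≈ -6, 5. (A is shown rounded to 4 decimals, so these recover the underlying integer eigenvalues to within that precision.)
Verification: the trace of A = -1 equals the sum of eigenvalues -1, and det(A) ≈ -29.9997 matches the eigenvalue product -30.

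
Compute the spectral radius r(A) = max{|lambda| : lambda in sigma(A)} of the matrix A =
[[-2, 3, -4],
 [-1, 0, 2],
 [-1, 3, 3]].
r(A) ≈ 4.8393

The eigenvalues of A are the roots of its characteristic polynomial. With M = A (coefficients from the trace, the sum of principal 2x2 minors, and det A):
  p(λ) = det(λ I - M) = λ^3 - λ^2 - 13λ - 27.
No integer candidate from the rational root theorem (±divisors of 27) is a root, so the roots are irrational. The cubic discriminant is Δ = -17152 < 0, so there is one real root and a complex-conjugate pair. p(4) = -31 and p(5) = 8 have opposite signs, so a root lies in (4, 5); Newton's method refines it to λ ≈ 4.8393. Dividing out (λ - (4.8393)) leaves approximately λ^2 + 3.8393λ + 5.5793. For λ^2 + 3.8393λ + 5.5793 the discriminant is -7.5773. It is negative, so the remaining roots are the complex-conjugate pair λ ≈ -1.9196 ± 1.3763i. Their product equals the constant term, so |λ|^2 ≈ 5.5793 and |λ| ≈ 2.3621.
Thus the eigenvalues (to 4 decimals) are 4.8393 (modulus 4.8393); -1.9196 ± 1.3763i (modulus 2.3621). The spectral radius is the largest modulus: r(A) ≈ 4.8393. (Cross-check: r(A) ≤ ||A||_2 ≈ 5.5725; equality holds whenever A is normal, though it can also hold for some non-normal A.)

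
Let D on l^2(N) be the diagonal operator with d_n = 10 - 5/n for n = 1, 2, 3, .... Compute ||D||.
||D|| = 10

For a diagonal operator on l^2 with entries d_n, ||D|| = sup_n |d_n|. Here d_1 = 5, d_2 = 15/2, ..., and d_n = 10 - 5/n increases monotonically toward 10. All terms lie in [5, 10), so |d_n| = d_n and the supremum is the limit 10, which is not attained by any individual d_n. Hence ||D|| = 10.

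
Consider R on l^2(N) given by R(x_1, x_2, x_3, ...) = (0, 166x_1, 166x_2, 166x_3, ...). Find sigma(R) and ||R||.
sigma(R) = closed disk {z in C : |z| ≤ 166}; ||R|| = 166

Note R = 166·U where U is the unit right shift (U x)_k = x_{k-1} (with x_0 := 0); so ||R|| = 166||U|| and sigma(R) = 166·sigma(U). ||R x||^2 = sum_{k≥1} |166x_k|^2 = 27556||x||^2, so ||R|| = 166 and sigma(R) ⊂ {|z| ≤ 166}. For any |lambda| < 166, the equation (R - lambda I) x = 0 forces x_1 = 0, then 166x_k = lambda x_{k+1} ⇒ x = 0, so R has no eigenvalues. But (R - lambda I) is not surjective for |lambda| < 166: solving (R - lambda I) x = e_1 would require x_n proportional to (lambda/166)^(-n), which is not in l^2. So every |lambda| < 166 lies in the residual spectrum. The boundary |lambda| = 166 is in the approximate point spectrum (the spectrum is closed). Hence sigma(R) is the closed disk of radius 166.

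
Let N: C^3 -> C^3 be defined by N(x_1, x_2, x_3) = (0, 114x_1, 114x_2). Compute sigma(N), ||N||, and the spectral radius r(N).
sigma(N) = {0}; ||N|| = 114; r(N) = 0. (N is nilpotent with N^3 = 0.)

On C^3, N is a strictly lower-triangular matrix with 114 on the subdiagonal and zeros elsewhere, so its characteristic polynomial is lambda^3 and every eigenvalue is 0: sigma(N) = {0}. For the operator norm, N e_i = 114e_{i+1} for i = 1, ..., 2 and N e_3 = 0, so the singular values of N are 114 (with multiplicity 2) and 0; hence ||N|| = 114. The spectral radius r(N) = max|lambda| = 0. Note ||N|| > r(N) — characteristic of non-normal nilpotent operators. Indeed N^3 = 0.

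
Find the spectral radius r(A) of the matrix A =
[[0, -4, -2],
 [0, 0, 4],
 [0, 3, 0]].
r(A) = sqrt(48)/2 ≈ 3.4641

The eigenvalues of A are the roots of its characteristic polynomial. With M = A (coefficients from the trace, the sum of principal 2x2 minors, and det A):
  p(λ) = det(λ I - M) = λ^3 - 12λ.
The constant term is 0, so λ = 0 is a root. Dividing out λ leaves p(λ) = λ(λ^2 - 12). For λ^2 - 12 the discriminant is 48. It is nonnegative but not a perfect square, so the roots are real and irrational: λ = ± sqrt(48)/2 ≈ 3.4641, -3.4641.
Thus the eigenvalues (to 4 decimals) are 3.4641 (modulus 3.4641); -3.4641 (modulus 3.4641); 0 (modulus 0). The spectral radius is the largest modulus: r(A) = sqrt(48)/2 ≈ 3.4641. (Cross-check: r(A) ≤ ||A||_2 ≈ 5.5571; equality holds whenever A is normal, though it can also hold for some non-normal A.)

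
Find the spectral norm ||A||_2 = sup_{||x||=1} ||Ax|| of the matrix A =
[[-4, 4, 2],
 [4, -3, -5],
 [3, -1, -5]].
||A||_2 ≈ 10.5454 (= sqrt(largest eigenvalue of A^T A))

||A||_2 = sigma_max(A) = sqrt(lambda_max(A^T A)). Form the symmetric matrix M = A^T A =
[[41, -31, -43],
 [-31, 26, 28],
 [-43, 28, 54]].
Its characteristic polynomial (trace, sum of principal 2x2 minors, determinant of M give the coefficients) is
  p(λ) = det(λ I - M) = λ^3 - 121λ^2 + 1090λ - 100.
No integer candidate from the rational root theorem (±divisors of 100) is a root, so the roots are irrational. The cubic discriminant is Δ = 11743363700 > 0, so there are three distinct real roots. p(0) = -100 and p(1) = 870 have opposite signs, so a root lies in (0, 1); Newton's method refines it to λ ≈ 0.0927. p(9) = 638 and p(10) = -300 have opposite signs, so a root lies in (9, 10); Newton's method refines it to λ ≈ 9.7008. p(111) = -2320 and p(112) = 9084 have opposite signs, so a root lies in (111, 112); Newton's method refines it to λ ≈ 111.2065. Check (Vieta): the three roots sum to 121, matching tr M = 121.
So the eigenvalues of A^T A are ≈ 0.0927, 9.7008, 111.2065 (all ≥ 0, as they must be for A^T A). The largest is λ_max ≈ 111.2065, hence ||A||_2 = sqrt(λ_max) ≈ 10.5454.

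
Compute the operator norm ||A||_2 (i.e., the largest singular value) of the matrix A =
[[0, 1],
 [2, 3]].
||A||_2 = sqrt((14 + sqrt(180))/2) ≈ 3.7025 (= sqrt(largest eigenvalue of A^T A))

||A||_2 = sigma_max(A) = sqrt(lambda_max(A^T A)). Form the symmetric matrix M = A^T A =
[[4, 6],
 [6, 10]].
Its characteristic polynomial (trace, determinant of M give the coefficients) is
  p(λ) = det(λ I - M) = λ^2 - 14λ + 4.
For λ^2 - 14λ + 4 the discriminant is 180. It is nonnegative but not a perfect square, so the roots are real and irrational: λ = (14 ± sqrt(180))/2 ≈ 13.7082, 0.2918.
So the eigenvalues of A^T A are ≈ 0.2918, 13.7082 (all ≥ 0, as they must be for A^T A). The largest is λ_max = (14 + sqrt(180))/2 ≈ 13.7082, hence ||A||_2 = sqrt(λ_max) = sqrt((14 + sqrt(180))/2) ≈ 3.7025.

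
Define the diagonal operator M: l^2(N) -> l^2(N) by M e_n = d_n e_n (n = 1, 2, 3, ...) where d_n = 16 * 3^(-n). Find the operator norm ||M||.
||M|| = 16/3 (attained at n = 1)

For M diagonal, ||M|| = sup_n |d_n|. The sequence d_n = 16 * 3^(-n) is positive and strictly decreasing (ratio 3^(-1) < 1), so the supremum is d_1 = 16/3. Hence ||M|| = 16/3.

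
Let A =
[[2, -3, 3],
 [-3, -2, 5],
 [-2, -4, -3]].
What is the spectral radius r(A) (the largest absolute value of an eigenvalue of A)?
r(A) ≈ 6.0706

The eigenvalues of A are the roots of its characteristic polynomial. With M = A (coefficients from the trace, the sum of principal 2x2 minors, and det A):
  p(λ) = det(λ I - M) = λ^3 + 3λ^2 + 13λ - 133.
No integer candidate from the rational root theorem (±divisors of 133) is a root, so the roots are irrational. The cubic discriminant is Δ = -563872 < 0, so there is one real root and a complex-conjugate pair. p(3) = -40 and p(4) = 31 have opposite signs, so a root lies in (3, 4); Newton's method refines it to λ ≈ 3.609. Dividing out (λ - (3.609)) leaves approximately λ^2 + 6.609λ + 36.8521. For λ^2 + 6.609λ + 36.8521 the discriminant is -103.7292. It is negative, so the remaining roots are the complex-conjugate pair λ ≈ -3.3045 ± 5.0924i. Their product equals the constant term, so |λ|^2 ≈ 36.8521 and |λ| ≈ 6.0706.
Thus the eigenvalues (to 4 decimals) are 3.609 (modulus 3.609); -3.3045 ± 5.0924i (modulus 6.0706). The spectral radius is the largest modulus: r(A) ≈ 6.0706. (Cross-check: r(A) ≤ ||A||_2 ≈ 6.8632; equality holds whenever A is normal, though it can also hold for some non-normal A.)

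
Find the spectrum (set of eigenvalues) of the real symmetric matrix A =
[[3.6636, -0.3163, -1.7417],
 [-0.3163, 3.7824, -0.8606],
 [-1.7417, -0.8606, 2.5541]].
sigma(A) ≈ {1, 4, 5}

A is real symmetric, so its spectrum consists of real eigenvalues. Expanding the characteristic polynomial of the displayed matrix gives
  det(λ I - A) = p(λ) = λ^3 + (-10)λ^2 + (29)λ + (-20.0016).
Solving p(λ) = 0 yields eigenvalues ≈ 1, 4, 5. (A is shown rounded to 4 decimals, so these recover the underlying integer eigenvalues to within that precision.)
Verification: the trace of A = 10 equals the sum of eigenvalues 10, and det(A) ≈ 20.0016 matches the eigenvalue product 20.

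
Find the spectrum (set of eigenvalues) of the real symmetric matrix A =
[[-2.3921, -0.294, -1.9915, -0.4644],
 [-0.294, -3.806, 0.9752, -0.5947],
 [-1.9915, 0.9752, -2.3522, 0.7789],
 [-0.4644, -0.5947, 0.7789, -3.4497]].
sigma(A) ≈ {-5, -4, -3, 0}

A is real symmetric, so its spectrum consists of real eigenvalues. Expanding the characteristic polynomial of the displayed matrix gives
  det(λ I - A) = p(λ) = λ^4 + (12)λ^3 + (47)λ^2 + (60)λ + (-0.0019).
Solving p(λ) = 0 yields eigenvalues ≈ -5, -4, -3, 0. (A is shown rounded to 4 decimals, so these recover the underlying integer eigenvalues to within that precision.)
Verification: the trace of A = -12 equals the sum of eigenvalues -12, and det(A) ≈ -0.0019 matches the eigenvalue product 0.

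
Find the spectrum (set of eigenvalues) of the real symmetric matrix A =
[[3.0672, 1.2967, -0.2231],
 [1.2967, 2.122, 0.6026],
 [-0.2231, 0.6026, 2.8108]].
sigma(A) ≈ {1, 3, 4}

A is real symmetric, so its spectrum consists of real eigenvalues. Expanding the characteristic polynomial of the displayed matrix gives
  det(λ I - A) = p(λ) = λ^3 + (-8)λ^2 + (19)λ + (-12).
Solving p(λ) = 0 yields eigenvalues ≈ 1, 3, 4. (A is shown rounded to 4 decimals, so these recover the underlying integer eigenvalues to within that precision.)
Verification: the trace of A = 8 equals the sum of eigenvalues 8, and det(A) ≈ 12.0001 matches the eigenvalue product 12.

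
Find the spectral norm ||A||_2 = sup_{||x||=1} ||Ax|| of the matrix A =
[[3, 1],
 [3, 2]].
||A||_2 = sqrt((23 + sqrt(493))/2) ≈ 4.7541 (= sqrt(largest eigenvalue of A^T A))

||A||_2 = sigma_max(A) = sqrt(lambda_max(A^T A)). Form the symmetric matrix M = A^T A =
[[18, 9],
 [9, 5]].
Its characteristic polynomial (trace, determinant of M give the coefficients) is
  p(λ) = det(λ I - M) = λ^2 - 23λ + 9.
For λ^2 - 23λ + 9 the discriminant is 493. It is nonnegative but not a perfect square, so the roots are real and irrational: λ = (23 ± sqrt(493))/2 ≈ 22.6018, 0.3982.
So the eigenvalues of A^T A are ≈ 0.3982, 22.6018 (all ≥ 0, as they must be for A^T A). The largest is λ_max = (23 + sqrt(493))/2 ≈ 22.6018, hence ||A||_2 = sqrt(λ_max) = sqrt((23 + sqrt(493))/2) ≈ 4.7541.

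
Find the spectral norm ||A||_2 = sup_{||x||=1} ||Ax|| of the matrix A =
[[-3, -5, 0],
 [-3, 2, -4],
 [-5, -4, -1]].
||A||_2 ≈ 8.6315 (= sqrt(largest eigenvalue of A^T A))

||A||_2 = sigma_max(A) = sqrt(lambda_max(A^T A)). Form the symmetric matrix M = A^T A =
[[43, 29, 17],
 [29, 45, -4],
 [17, -4, 17]].
Its characteristic polynomial (trace, sum of principal 2x2 minors, determinant of M give the coefficients) is
  p(λ) = det(λ I - M) = λ^3 - 105λ^2 + 2285λ - 961.
No integer candidate from the rational root theorem (±divisors of 961) is a root, so the roots are irrational. The cubic discriminant is Δ = 9517386208 > 0, so there are three distinct real roots. p(0) = -961 and p(1) = 1220 have opposite signs, so a root lies in (0, 1); Newton's method refines it to λ ≈ 0.429. p(30) = 89 and p(31) = -1240 have opposite signs, so a root lies in (30, 31); Newton's method refines it to λ ≈ 30.0676. p(74) = -1627 and p(75) = 1664 have opposite signs, so a root lies in (74, 75); Newton's method refines it to λ ≈ 74.5034. Check (Vieta): the three roots sum to 105, matching tr M = 105.
So the eigenvalues of A^T A are ≈ 0.429, 30.0676, 74.5034 (all ≥ 0, as they must be for A^T A). The largest is λ_max ≈ 74.5034, hence ||A||_2 = sqrt(λ_max) ≈ 8.6315.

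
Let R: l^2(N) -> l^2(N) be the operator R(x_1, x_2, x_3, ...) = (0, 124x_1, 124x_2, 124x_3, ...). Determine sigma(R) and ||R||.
sigma(R) = closed disk {z in C : |z| ≤ 124}; ||R|| = 124

Note R = 124·U where U is the unit right shift (U x)_k = x_{k-1} (with x_0 := 0); so ||R|| = 124||U|| and sigma(R) = 124·sigma(U). ||R x||^2 = sum_{k≥1} |124x_k|^2 = 15376||x||^2, so ||R|| = 124 and sigma(R) ⊂ {|z| ≤ 124}. For any |lambda| < 124, the equation (R - lambda I) x = 0 forces x_1 = 0, then 124x_k = lambda x_{k+1} ⇒ x = 0, so R has no eigenvalues. But (R - lambda I) is not surjective for |lambda| < 124: solving (R - lambda I) x = e_1 would require x_n proportional to (lambda/124)^(-n), which is not in l^2. So every |lambda| < 124 lies in the residual spectrum. The boundary |lambda| = 124 is in the approximate point spectrum (the spectrum is closed). Hence sigma(R) is the closed disk of radius 124.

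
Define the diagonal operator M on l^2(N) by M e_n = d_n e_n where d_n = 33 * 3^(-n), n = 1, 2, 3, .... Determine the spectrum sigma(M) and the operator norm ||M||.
sigma(M) = {33 * 3^(-n) : n ≥ 1} ∪ {0}; ||M|| = 11

A bounded diagonal operator on l^2 with diagonal entries d_n has spectrum equal to the closure of {d_n : n ≥ 1}: every d_n is an eigenvalue (with eigenvector e_n), so {d_n} ⊂ sigma(M); the spectrum is closed, so its closure is too; and for lambda not in the closure, (M - lambda I) has bounded inverse (the diagonal entries 1/(d_n - lambda) are bounded). For our sequence d_n = 33 * 3^(-n), n = 1, 2, 3, ...:
  - {d_n} = {33 * 3^(-n) : n ≥ 1}; the only limit point is 0
  - closure = {33 * 3^(-n) : n ≥ 1} ∪ {0}
For the norm: a diagonal operator has ||M|| = sup_n |d_n|. Here d_n = 33 * 3^(-n) is positive and decreasing, so sup_n |d_n| = d_1 = 33/3 = 11. So ||M|| = 11.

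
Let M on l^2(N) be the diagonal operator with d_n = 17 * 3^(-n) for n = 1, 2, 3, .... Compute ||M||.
||M|| = 17/3 (attained at n = 1)

For M diagonal, ||M|| = sup_n |d_n|. The sequence d_n = 17 * 3^(-n) is positive and strictly decreasing (ratio 3^(-1) < 1), so the supremum is d_1 = 17/3. Hence ||M|| = 17/3.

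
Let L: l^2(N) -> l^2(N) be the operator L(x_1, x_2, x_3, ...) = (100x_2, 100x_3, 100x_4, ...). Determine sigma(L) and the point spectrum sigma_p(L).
sigma(L) = closed disk {z in C : |z| ≤ 100}; sigma_p(L) = open disk {z in C : |z| < 100}

Note L = 100·V where V is the unit left shift (V x)_k = x_{k+1}; so sigma(L) = 100·sigma(V) and ||L|| = 100||V||. ||L x||^2 = 10000sum_{k≥2} |x_k|^2 ≤ 10000||x||^2, with equality on {x : x_1 = 0}, so ||L|| = 100. For any lambda with |lambda| < 100, set r = lambda/100 (|r| < 1); the vector x = (1, r, r^2, ...) is in l^2 and satisfies L x = 100(r, r^2, ...) = lambda x, so lambda is an eigenvalue. On the boundary |lambda| = 100 the geometric series diverges, so no l^2 eigenvector exists, but these lambda lie in the approximate point spectrum. Hence sigma(L) is the closed disk of radius 100 and sigma_p(L) is the open disk.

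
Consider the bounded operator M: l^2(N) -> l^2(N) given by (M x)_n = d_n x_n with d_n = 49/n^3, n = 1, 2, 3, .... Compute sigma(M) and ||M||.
sigma(M) = {49/n^3 : n ≥ 1} ∪ {0}; ||M|| = 49

A bounded diagonal operator on l^2 with diagonal entries d_n has spectrum equal to the closure of {d_n : n ≥ 1}: every d_n is an eigenvalue (with eigenvector e_n), so {d_n} ⊂ sigma(M); the spectrum is closed, so its closure is too; and for lambda not in the closure, (M - lambda I) has bounded inverse (the diagonal entries 1/(d_n - lambda) are bounded). For our sequence d_n = 49/n^3, n = 1, 2, 3, ...:
  - {d_n} = {49/n^3 : n ≥ 1}; the only limit point is 0
  - closure = {49/n^3 : n ≥ 1} ∪ {0}
For the norm: a diagonal operator has ||M|| = sup_n |d_n|. Here d_n = 49/n^3 is positive and decreasing, so sup_n |d_n| = d_1 = 49. So ||M|| = 49.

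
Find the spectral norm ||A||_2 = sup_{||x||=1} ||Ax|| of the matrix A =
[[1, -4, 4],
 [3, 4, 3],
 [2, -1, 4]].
||A||_2 ≈ 7.3063 (= sqrt(largest eigenvalue of A^T A))

||A||_2 = sigma_max(A) = sqrt(lambda_max(A^T A)). Form the symmetric matrix M = A^T A =
[[14, 6, 21],
 [6, 33, -8],
 [21, -8, 41]].
Its characteristic polynomial (trace, sum of principal 2x2 minors, determinant of M give the coefficients) is
  p(λ) = det(λ I - M) = λ^3 - 88λ^2 + 1848λ - 1.
No integer candidate from the rational root theorem (±divisors of 1) is a root, so the roots are irrational. The cubic discriminant is Δ = 1202317925 > 0, so there are three distinct real roots. p(0) = -1 and p(1) = 1760 have opposite signs, so a root lies in (0, 1); Newton's method refines it to λ ≈ 0.0005. p(34) = 407 and p(35) = -246 have opposite signs, so a root lies in (34, 35); Newton's method refines it to λ ≈ 34.6176. p(53) = -372 and p(54) = 647 have opposite signs, so a root lies in (53, 54); Newton's method refines it to λ ≈ 53.3818. Check (Vieta): the three roots sum to 88, matching tr M = 88.
So the eigenvalues of A^T A are ≈ 0.0005, 34.6176, 53.3818 (all ≥ 0, as they must be for A^T A). The largest is λ_max ≈ 53.3818, hence ||A||_2 = sqrt(λ_max) ≈ 7.3063.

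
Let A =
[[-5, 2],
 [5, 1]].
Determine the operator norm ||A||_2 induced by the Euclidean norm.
||A||_2 = sqrt((55 + sqrt(2125))/2) ≈ 7.1098 (= sqrt(largest eigenvalue of A^T A))

||A||_2 = sigma_max(A) = sqrt(lambda_max(A^T A)). Form the symmetric matrix M = A^T A =
[[50, -5],
 [-5, 5]].
Its characteristic polynomial (trace, determinant of M give the coefficients) is
  p(λ) = det(λ I - M) = λ^2 - 55λ + 225.
For λ^2 - 55λ + 225 the discriminant is 2125. It is nonnegative but not a perfect square, so the roots are real and irrational: λ = (55 ± sqrt(2125))/2 ≈ 50.5489, 4.4511.
So the eigenvalues of A^T A are ≈ 4.4511, 50.5489 (all ≥ 0, as they must be for A^T A). The largest is λ_max = (55 + sqrt(2125))/2 ≈ 50.5489, hence ||A||_2 = sqrt(λ_max) = sqrt((55 + sqrt(2125))/2) ≈ 7.1098.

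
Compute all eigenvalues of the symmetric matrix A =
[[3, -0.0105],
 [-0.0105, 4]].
sigma(A) ≈ {3, 4}

A is real symmetric, so its spectrum consists of real eigenvalues. Expanding the characteristic polynomial of the displayed matrix gives
  det(λ I - A) = p(λ) = λ^2 + (-7)λ + (12).
Solving p(λ) = 0 yields eigenvalues ≈ 3, 4. (A is shown rounded to 4 decimals, so these recover the underlying integer eigenvalues to within that precision.)
Verification: the trace of A = 7 equals the sum of eigenvalues 7, and det(A) ≈ 12.0000 matches the eigenvalue product 12.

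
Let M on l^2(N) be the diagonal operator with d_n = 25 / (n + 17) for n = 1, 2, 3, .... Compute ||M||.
||M|| = 25/18 (attained at n = 1)

For M diagonal, ||M|| = sup_n |d_n| = sup_n 25/(n + 17). This is positive and strictly decreasing in n, so the supremum is attained at n = 1: d_1 = 25/(1 + 17) = 25/18. Hence ||M|| = 25/18.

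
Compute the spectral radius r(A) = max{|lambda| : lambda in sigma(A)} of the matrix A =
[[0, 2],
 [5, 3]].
r(A) = 5

The eigenvalues of A are the roots of its characteristic polynomial. With M = A (coefficients from the trace and determinant):
  p(λ) = det(λ I - M) = λ^2 - 3λ - 10.
For λ^2 - 3λ - 10 the discriminant is 49. It is a perfect square (7^2), so the roots are rational: λ = (3 ± 7)/2 = 5, -2.
Thus the eigenvalues (to 4 decimals) are 5 (modulus 5); -2 (modulus 2). The spectral radius is the largest modulus: r(A) = 5. (Cross-check: r(A) ≤ ||A||_2 ≈ 5.9292; equality holds whenever A is normal, though it can also hold for some non-normal A.)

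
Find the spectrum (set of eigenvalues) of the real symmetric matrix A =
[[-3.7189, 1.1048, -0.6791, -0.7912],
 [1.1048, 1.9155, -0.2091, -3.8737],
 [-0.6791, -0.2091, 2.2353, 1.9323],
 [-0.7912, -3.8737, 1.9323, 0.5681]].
sigma(A) ≈ {-4, -3, 2, 6}

A is real symmetric, so its spectrum consists of real eigenvalues. Expanding the characteristic polynomial of the displayed matrix gives
  det(λ I - A) = p(λ) = λ^4 + (-1)λ^3 + (-32)λ^2 + (-12)λ + (144).
Solving p(λ) = 0 yields eigenvalues ≈ -4, -3, 2, 6. (A is shown rounded to 4 decimals, so these recover the underlying integer eigenvalues to within that precision.)
Verification: the trace of A = 1 equals the sum of eigenvalues 1, and det(A) ≈ 143.9997 matches the eigenvalue product 144.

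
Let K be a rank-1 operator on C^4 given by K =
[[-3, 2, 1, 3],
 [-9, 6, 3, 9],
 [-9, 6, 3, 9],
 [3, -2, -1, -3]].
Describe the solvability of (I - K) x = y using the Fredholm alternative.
(I - K) is invertible (det(I - K) = -2 ≠ 0), so for every y in C^4 the equation (I - K) x = y has a unique solution.

K has rank 1, so it is an outer product K = u v^T: every row of K is a multiple of one row vector. Reading off the entries, u = (-1, -3, -3, 1) and v = (3, -2, -1, -3) (row i of K equals u_i·v^T). A rank-one matrix u v^T satisfies K u = u (v·u) and kills the (3)-dimensional subspace v^⊥, so its characteristic polynomial is lambda^3 (lambda - v·u) with v·u = tr K = 3. Hence the eigenvalues of I - K are 1 (multiplicity 3) and 1 - (3) = -2, so det(I - K) = -2. (Direct check: I - K =
[[4, -2, -1, -3],
 [9, -5, -3, -9],
 [9, -6, -2, -9],
 [-3, 2, 1, 4]]
has determinant -2.) The finite-dimensional Fredholm alternative says: either (I - K) is invertible, or ker(I - K) ≠ {0} and then range(I - K) = ker((I - K)^*)^⊥, with dim ker(I - K) = dim ker((I - K)^*). Since det(I - K) ≠ 0, 1 is not an eigenvalue of K and ker(I - K) = {0}, so we are in the first case: for every y there is a unique x = (I - K)^(-1) y. Explicitly, by the Sherman–Morrison formula, (I - u v^T)^(-1) = I + u v^T/(1 - v·u), i.e. (I - K)^(-1) = I + K/(-2).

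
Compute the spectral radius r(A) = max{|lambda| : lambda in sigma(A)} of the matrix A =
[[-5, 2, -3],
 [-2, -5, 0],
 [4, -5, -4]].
r(A) ≈ 6.3548

The eigenvalues of A are the roots of its characteristic polynomial. With M = A (coefficients from the trace, the sum of principal 2x2 minors, and det A):
  p(λ) = det(λ I - M) = λ^3 + 14λ^2 + 81λ + 206.
No integer candidate from the rational root theorem (±divisors of 206) is a root, so the roots are irrational. The cubic discriminant is Δ = -41764 < 0, so there is one real root and a complex-conjugate pair. p(-7) = -18 and p(-6) = 8 have opposite signs, so a root lies in (-7, -6); Newton's method refines it to λ ≈ -6.3548. Dividing out (λ - (-6.3548)) leaves approximately λ^2 + 7.6452λ + 32.4162. For λ^2 + 7.6452λ + 32.4162 the discriminant is -71.2165. It is negative, so the remaining roots are the complex-conjugate pair λ ≈ -3.8226 ± 4.2195i. Their product equals the constant term, so |λ|^2 ≈ 32.4162 and |λ| ≈ 5.6935.
Thus the eigenvalues (to 4 decimals) are -6.3548 (modulus 6.3548); -3.8226 ± 4.2195i (modulus 5.6935). The spectral radius is the largest modulus: r(A) ≈ 6.3548. (Cross-check: r(A) ≤ ||A||_2 ≈ 8.5368; equality holds whenever A is normal, though it can also hold for some non-normal A.)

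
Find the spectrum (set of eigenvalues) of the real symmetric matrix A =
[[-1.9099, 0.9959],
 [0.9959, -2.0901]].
sigma(A) ≈ {-3, -1}

A is real symmetric, so its spectrum consists of real eigenvalues. Expanding the characteristic polynomial of the displayed matrix gives
  det(λ I - A) = p(λ) = λ^2 + (4)λ + (3).
Solving p(λ) = 0 yields eigenvalues ≈ -3, -1. (A is shown rounded to 4 decimals, so these recover the underlying integer eigenvalues to within that precision.)
Verification: the trace of A = -4 equals the sum of eigenvalues -4, and det(A) ≈ 3.0001 matches the eigenvalue product 3.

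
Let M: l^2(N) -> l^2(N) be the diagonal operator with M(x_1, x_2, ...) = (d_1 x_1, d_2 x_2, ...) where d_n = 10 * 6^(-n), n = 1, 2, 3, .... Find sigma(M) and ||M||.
sigma(M) = {10 * 6^(-n) : n ≥ 1} ∪ {0}; ||M|| = 5/3

A bounded diagonal operator on l^2 with diagonal entries d_n has spectrum equal to the closure of {d_n : n ≥ 1}: every d_n is an eigenvalue (with eigenvector e_n), so {d_n} ⊂ sigma(M); the spectrum is closed, so its closure is too; and for lambda not in the closure, (M - lambda I) has bounded inverse (the diagonal entries 1/(d_n - lambda) are bounded). For our sequence d_n = 10 * 6^(-n), n = 1, 2, 3, ...:
  - {d_n} = {10 * 6^(-n) : n ≥ 1}; the only limit point is 0
  - closure = {10 * 6^(-n) : n ≥ 1} ∪ {0}
For the norm: a diagonal operator has ||M|| = sup_n |d_n|. Here d_n = 10 * 6^(-n) is positive and decreasing, so sup_n |d_n| = d_1 = 10/6 = 5/3. So ||M|| = 5/3.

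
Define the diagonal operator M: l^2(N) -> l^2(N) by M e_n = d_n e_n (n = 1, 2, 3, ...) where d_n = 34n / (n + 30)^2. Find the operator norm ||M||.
||M|| = 17/60 (attained at n = 30)

For M diagonal, ||M|| = sup_n |d_n|. Treat f(x) = 34x / (x + 30)^2 for real x > 0. By the quotient rule, f'(x) = 34(30 - x)/(x + 30)^3, which is positive for x < 30 and negative for x > 30. So f has a unique maximum at x = 30, and since 30 is a positive integer, the supremum over n ≥ 1 is attained at n = 30: d_30 = 34·30/(30 + 30)^2 = 34·30/3600 = 17/60. Hence ||M|| = 17/60.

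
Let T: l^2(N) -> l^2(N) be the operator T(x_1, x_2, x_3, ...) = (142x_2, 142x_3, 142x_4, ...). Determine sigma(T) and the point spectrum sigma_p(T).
sigma(T) = closed disk {z in C : |z| ≤ 142}; sigma_p(T) = open disk {z in C : |z| < 142}

Note T = 142·V where V is the unit left shift (V x)_k = x_{k+1}; so sigma(T) = 142·sigma(V) and ||T|| = 142||V||. ||T x||^2 = 20164sum_{k≥2} |x_k|^2 ≤ 20164||x||^2, with equality on {x : x_1 = 0}, so ||T|| = 142. For any lambda with |lambda| < 142, set r = lambda/142 (|r| < 1); the vector x = (1, r, r^2, ...) is in l^2 and satisfies T x = 142(r, r^2, ...) = lambda x, so lambda is an eigenvalue. On the boundary |lambda| = 142 the geometric series diverges, so no l^2 eigenvector exists, but these lambda lie in the approximate point spectrum. Hence sigma(T) is the closed disk of radius 142 and sigma_p(T) is the open disk.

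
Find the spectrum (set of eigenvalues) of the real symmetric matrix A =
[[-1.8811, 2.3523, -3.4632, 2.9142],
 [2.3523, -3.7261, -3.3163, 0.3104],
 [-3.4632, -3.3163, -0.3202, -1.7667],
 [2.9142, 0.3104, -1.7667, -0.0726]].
sigma(A) ≈ {-6, -5, -1, 6}

A is real symmetric, so its spectrum consists of real eigenvalues. Expanding the characteristic polynomial of the displayed matrix gives
  det(λ I - A) = p(λ) = λ^4 + (6)λ^3 + (-31)λ^2 + (-216)λ + (-179.9955).
Solving p(λ) = 0 yields eigenvalues ≈ -6, -5, -1, 6. (A is shown rounded to 4 decimals, so these recover the underlying integer eigenvalues to within that precision.)
Verification: the trace of A = -6 equals the sum of eigenvalues -6, and det(A) ≈ -179.9955 matches the eigenvalue product -180.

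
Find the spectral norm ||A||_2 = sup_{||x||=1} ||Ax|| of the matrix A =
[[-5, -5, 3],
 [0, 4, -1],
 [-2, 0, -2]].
||A||_2 ≈ 8.3233 (= sqrt(largest eigenvalue of A^T A))

||A||_2 = sigma_max(A) = sqrt(lambda_max(A^T A)). Form the symmetric matrix M = A^T A =
[[29, 25, -11],
 [25, 41, -19],
 [-11, -19, 14]].
Its characteristic polynomial (trace, sum of principal 2x2 minors, determinant of M give the coefficients) is
  p(λ) = det(λ I - M) = λ^3 - 84λ^2 + 1062λ - 2916.
No integer candidate from the rational root theorem (±divisors of 2916) is a root, so the roots are irrational. The cubic discriminant is Δ = 706453488 > 0, so there are three distinct real roots. p(3) = -459 and p(4) = 52 have opposite signs, so a root lies in (3, 4); Newton's method refines it to λ ≈ 3.8835. p(10) = 304 and p(11) = -67 have opposite signs, so a root lies in (10, 11); Newton's method refines it to λ ≈ 10.8385. p(69) = -1053 and p(70) = 2824 have opposite signs, so a root lies in (69, 70); Newton's method refines it to λ ≈ 69.278. Check (Vieta): the three roots sum to 84, matching tr M = 84.
So the eigenvalues of A^T A are ≈ 3.8835, 10.8385, 69.278 (all ≥ 0, as they must be for A^T A). The largest is λ_max ≈ 69.278, hence ||A||_2 = sqrt(λ_max) ≈ 8.3233.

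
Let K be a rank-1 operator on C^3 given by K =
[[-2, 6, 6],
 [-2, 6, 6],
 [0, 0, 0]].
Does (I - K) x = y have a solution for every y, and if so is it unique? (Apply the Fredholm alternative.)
(I - K) is invertible (det(I - K) = -3 ≠ 0), so for every y in C^3 the equation (I - K) x = y has a unique solution.

K has rank 1, so it is an outer product K = u v^T: every row of K is a multiple of one row vector. Reading off the entries, u = (-2, -2, 0) and v = (1, -3, -3) (row i of K equals u_i·v^T). A rank-one matrix u v^T satisfies K u = u (v·u) and kills the (2)-dimensional subspace v^⊥, so its characteristic polynomial is lambda^2 (lambda - v·u) with v·u = tr K = 4. Hence the eigenvalues of I - K are 1 (multiplicity 2) and 1 - (4) = -3, so det(I - K) = -3. (Direct check: I - K =
[[3, -6, -6],
 [2, -5, -6],
 [0, 0, 1]]
has determinant -3.) The finite-dimensional Fredholm alternative says: either (I - K) is invertible, or ker(I - K) ≠ {0} and then range(I - K) = ker((I - K)^*)^⊥, with dim ker(I - K) = dim ker((I - K)^*). Since det(I - K) ≠ 0, 1 is not an eigenvalue of K and ker(I - K) = {0}, so we are in the first case: for every y there is a unique x = (I - K)^(-1) y. Explicitly, by the Sherman–Morrison formula, (I - u v^T)^(-1) = I + u v^T/(1 - v·u), i.e. (I - K)^(-1) = I + K/(-3).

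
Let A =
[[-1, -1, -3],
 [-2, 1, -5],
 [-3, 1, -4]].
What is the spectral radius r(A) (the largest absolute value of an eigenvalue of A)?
r(A) ≈ 5.6006

The eigenvalues of A are the roots of its characteristic polynomial. With M = A (coefficients from the trace, the sum of principal 2x2 minors, and det A):
  p(λ) = det(λ I - M) = λ^3 + 4λ^2 - 7λ + 11.
No integer candidate from the rational root theorem (±divisors of 11) is a root, so the roots are irrational. The cubic discriminant is Δ = -9471 < 0, so there is one real root and a complex-conjugate pair. p(-6) = -19 and p(-5) = 21 have opposite signs, so a root lies in (-6, -5); Newton's method refines it to λ ≈ -5.6006. Dividing out (λ - (-5.6006)) leaves approximately λ^2 - 1.6006λ + 1.9641. For λ^2 - 1.6006λ + 1.9641 the discriminant is -5.2945. It is negative, so the remaining roots are the complex-conjugate pair λ ≈ 0.8003 ± 1.1505i. Their product equals the constant term, so |λ|^2 ≈ 1.9641 and |λ| ≈ 1.4015.
Thus the eigenvalues (to 4 decimals) are -5.6006 (modulus 5.6006); 0.8003 ± 1.1505i (modulus 1.4015). The spectral radius is the largest modulus: r(A) ≈ 5.6006. (Cross-check: r(A) ≤ ||A||_2 ≈ 7.9782; equality holds whenever A is normal, though it can also hold for some non-normal A.)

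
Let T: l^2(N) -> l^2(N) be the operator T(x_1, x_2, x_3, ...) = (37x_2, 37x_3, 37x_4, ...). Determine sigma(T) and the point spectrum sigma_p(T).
sigma(T) = closed disk {z in C : |z| ≤ 37}; sigma_p(T) = open disk {z in C : |z| < 37}

Note T = 37·V where V is the unit left shift (V x)_k = x_{k+1}; so sigma(T) = 37·sigma(V) and ||T|| = 37||V||. ||T x||^2 = 1369sum_{k≥2} |x_k|^2 ≤ 1369||x||^2, with equality on {x : x_1 = 0}, so ||T|| = 37. For any lambda with |lambda| < 37, set r = lambda/37 (|r| < 1); the vector x = (1, r, r^2, ...) is in l^2 and satisfies T x = 37(r, r^2, ...) = lambda x, so lambda is an eigenvalue. On the boundary |lambda| = 37 the geometric series diverges, so no l^2 eigenvector exists, but these lambda lie in the approximate point spectrum. Hence sigma(T) is the closed disk of radius 37 and sigma_p(T) is the open disk.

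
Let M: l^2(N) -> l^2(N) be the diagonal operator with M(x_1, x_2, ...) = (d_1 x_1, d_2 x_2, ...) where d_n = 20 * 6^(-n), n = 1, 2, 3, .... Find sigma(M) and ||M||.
sigma(M) = {20 * 6^(-n) : n ≥ 1} ∪ {0}; ||M|| = 10/3

A bounded diagonal operator on l^2 with diagonal entries d_n has spectrum equal to the closure of {d_n : n ≥ 1}: every d_n is an eigenvalue (with eigenvector e_n), so {d_n} ⊂ sigma(M); the spectrum is closed, so its closure is too; and for lambda not in the closure, (M - lambda I) has bounded inverse (the diagonal entries 1/(d_n - lambda) are bounded). For our sequence d_n = 20 * 6^(-n), n = 1, 2, 3, ...:
  - {d_n} = {20 * 6^(-n) : n ≥ 1}; the only limit point is 0
  - closure = {20 * 6^(-n) : n ≥ 1} ∪ {0}
For the norm: a diagonal operator has ||M|| = sup_n |d_n|. Here d_n = 20 * 6^(-n) is positive and decreasing, so sup_n |d_n| = d_1 = 20/6 = 10/3. So ||M|| = 10/3.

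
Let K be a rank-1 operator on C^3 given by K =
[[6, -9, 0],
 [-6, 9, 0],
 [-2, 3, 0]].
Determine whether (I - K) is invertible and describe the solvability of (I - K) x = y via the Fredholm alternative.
(I - K) is invertible (det(I - K) = -14 ≠ 0), so for every y in C^3 the equation (I - K) x = y has a unique solution.

K has rank 1, so it is an outer product K = u v^T: every row of K is a multiple of one row vector. Reading off the entries, u = (-3, 3, 1) and v = (-2, 3, 0) (row i of K equals u_i·v^T). A rank-one matrix u v^T satisfies K u = u (v·u) and kills the (2)-dimensional subspace v^⊥, so its characteristic polynomial is lambda^2 (lambda - v·u) with v·u = tr K = 15. Hence the eigenvalues of I - K are 1 (multiplicity 2) and 1 - (15) = -14, so det(I - K) = -14. (Direct check: I - K =
[[-5, 9, 0],
 [6, -8, 0],
 [2, -3, 1]]
has determinant -14.) The finite-dimensional Fredholm alternative says: either (I - K) is invertible, or ker(I - K) ≠ {0} and then range(I - K) = ker((I - K)^*)^⊥, with dim ker(I - K) = dim ker((I - K)^*). Since det(I - K) ≠ 0, 1 is not an eigenvalue of K and ker(I - K) = {0}, so we are in the first case: for every y there is a unique x = (I - K)^(-1) y. Explicitly, by the Sherman–Morrison formula, (I - u v^T)^(-1) = I + u v^T/(1 - v·u), i.e. (I - K)^(-1) = I + K/(-14).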